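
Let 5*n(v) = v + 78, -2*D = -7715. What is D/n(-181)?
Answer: -38575/206 ≈ -187.26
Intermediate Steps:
D = 7715/2 (D = -½*(-7715) = 7715/2 ≈ 3857.5)
n(v) = 78/5 + v/5 (n(v) = (v + 78)/5 = (78 + v)/5 = 78/5 + v/5)
D/n(-181) = 7715/(2*(78/5 + (⅕)*(-181))) = 7715/(2*(78/5 - 181/5)) = 7715/(2*(-103/5)) = (7715/2)*(-5/103) = -38575/206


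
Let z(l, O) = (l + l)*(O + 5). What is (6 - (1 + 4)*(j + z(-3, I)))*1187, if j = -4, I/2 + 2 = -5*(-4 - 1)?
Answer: 1846972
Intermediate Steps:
I = 46 (I = -4 + 2*(-5*(-4 - 1)) = -4 + 2*(-5*(-5)) = -4 + 2*25 = -4 + 50 = 46)
z(l, O) = 2*l*(5 + O) (z(l, O) = (2*l)*(5 + O) = 2*l*(5 + O))
(6 - (1 + 4)*(j + z(-3, I)))*1187 = (6 - (1 + 4)*(-4 + 2*(-3)*(5 + 46)))*1187 = (6 - 5*(-4 + 2*(-3)*51))*1187 = (6 - 5*(-4 - 306))*1187 = (6 - 5*(-310))*1187 = (6 - 1*(-1550))*1187 = (6 + 1550)*1187 = 1556*1187 = 1846972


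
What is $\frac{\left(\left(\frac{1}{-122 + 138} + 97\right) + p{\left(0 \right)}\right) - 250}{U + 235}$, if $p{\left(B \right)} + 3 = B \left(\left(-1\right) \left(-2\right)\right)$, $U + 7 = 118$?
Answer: $- \frac{2495}{5536} \approx -0.45069$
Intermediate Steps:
$U = 111$ ($U = -7 + 118 = 111$)
$p{\left(B \right)} = -3 + 2 B$ ($p{\left(B \right)} = -3 + B \left(\left(-1\right) \left(-2\right)\right) = -3 + B 2 = -3 + 2 B$)
$\frac{\left(\left(\frac{1}{-122 + 138} + 97\right) + p{\left(0 \right)}\right) - 250}{U + 235} = \frac{\left(\left(\frac{1}{-122 + 138} + 97\right) + \left(-3 + 2 \cdot 0\right)\right) - 250}{111 + 235} = \frac{\left(\left(\frac{1}{16} + 97\right) + \left(-3 + 0\right)\right) - 250}{346} = \left(\left(\left(\frac{1}{16} + 97\right) - 3\right) - 250\right) \frac{1}{346} = \left(\left(\frac{1553}{16} - 3\right) - 250\right) \frac{1}{346} = \left(\frac{1505}{16} - 250\right) \frac{1}{346} = \left(- \frac{2495}{16}\right) \frac{1}{346} = - \frac{2495}{5536}$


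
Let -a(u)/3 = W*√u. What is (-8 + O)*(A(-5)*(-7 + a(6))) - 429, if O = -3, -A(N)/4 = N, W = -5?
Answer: 1111 - 3300*√6 ≈ -6972.3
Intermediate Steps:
A(N) = -4*N
a(u) = 15*√u (a(u) = -(-15)*√u = 15*√u)
(-8 + O)*(A(-5)*(-7 + a(6))) - 429 = (-8 - 3)*((-4*(-5))*(-7 + 15*√6)) - 429 = -220*(-7 + 15*√6) - 429 = -11*(-140 + 300*√6) - 429 = (1540 - 3300*√6) - 429 = 1111 - 3300*√6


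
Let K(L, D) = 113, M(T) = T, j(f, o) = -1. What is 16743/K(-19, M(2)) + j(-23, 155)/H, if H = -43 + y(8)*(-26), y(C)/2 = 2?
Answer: 2461334/16611 ≈ 148.18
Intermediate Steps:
y(C) = 4 (y(C) = 2*2 = 4)
H = -147 (H = -43 + 4*(-26) = -43 - 104 = -147)
16743/K(-19, M(2)) + j(-23, 155)/H = 16743/113 - 1/(-147) = 16743*(1/113) - 1*(-1/147) = 16743/113 + 1/147 = 2461334/16611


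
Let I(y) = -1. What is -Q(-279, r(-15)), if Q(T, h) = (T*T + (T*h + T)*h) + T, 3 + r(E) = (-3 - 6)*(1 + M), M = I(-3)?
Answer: -75888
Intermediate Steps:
M = -1
r(E) = -3 (r(E) = -3 + (-3 - 6)*(1 - 1) = -3 - 9*0 = -3 + 0 = -3)
Q(T, h) = T + T² + h*(T + T*h) (Q(T, h) = (T² + (T + T*h)*h) + T = (T² + h*(T + T*h)) + T = T + T² + h*(T + T*h))
-Q(-279, r(-15)) = -(-279)*(1 - 279 - 3 + (-3)²) = -(-279)*(1 - 279 - 3 + 9) = -(-279)*(-272) = -1*75888 = -75888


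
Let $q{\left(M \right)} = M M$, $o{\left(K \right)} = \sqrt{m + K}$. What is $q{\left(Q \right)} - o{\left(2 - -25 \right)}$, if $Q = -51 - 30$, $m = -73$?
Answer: $6561 - i \sqrt{46} \approx 6561.0 - 6.7823 i$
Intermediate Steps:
$Q = -81$ ($Q = -51 - 30 = -81$)
$o{\left(K \right)} = \sqrt{-73 + K}$
$q{\left(M \right)} = M^{2}$
$q{\left(Q \right)} - o{\left(2 - -25 \right)} = \left(-81\right)^{2} - \sqrt{-73 + \left(2 - -25\right)} = 6561 - \sqrt{-73 + \left(2 + 25\right)} = 6561 - \sqrt{-73 + 27} = 6561 - \sqrt{-46} = 6561 - i \sqrt{46}$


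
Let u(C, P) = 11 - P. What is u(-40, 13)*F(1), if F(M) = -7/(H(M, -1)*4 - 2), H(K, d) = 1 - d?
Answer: 7/3 ≈ 2.3333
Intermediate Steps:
F(M) = -7/6 (F(M) = -7/((1 - 1*(-1))*4 - 2) = -7/((1 + 1)*4 - 2) = -7/(2*4 - 2) = -7/(8 - 2) = -7/6)
u(-40, 13)*F(1) = (11 - 1*13)*(-7/6) = (11 - 13)*(-7/6) = -2*(-7/6) = 7/3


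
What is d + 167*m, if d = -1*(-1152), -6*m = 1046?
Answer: -83885/3 ≈ -27962.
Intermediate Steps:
m = -523/3 (m = -⅙*1046 = -523/3 ≈ -174.33)
d = 1152
d + 167*m = 1152 + 167*(-523/3) = 1152 - 87341/3 = -83885/3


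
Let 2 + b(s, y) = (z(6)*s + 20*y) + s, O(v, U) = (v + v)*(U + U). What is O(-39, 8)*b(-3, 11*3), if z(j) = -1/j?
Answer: -818064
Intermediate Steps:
O(v, U) = 4*U*v (O(v, U) = (2*v)*(2*U) = 4*U*v)
b(s, y) = -2 + 20*y + 5*s/6 (b(s, y) = -2 + (((-1/6)*s + 20*y) + s) = -2 + (((-1*1/6)*s + 20*y) + s) = -2 + ((-s/6 + 20*y) + s) = -2 + ((20*y - s/6) + s) = -2 + (20*y + 5*s/6) = -2 + 20*y + 5*s/6)
O(-39, 8)*b(-3, 11*3) = (4*8*(-39))*(-2 + 20*(11*3) + (5/6)*(-3)) = -1248*(-2 + 20*33 - 5/2) = -1248*(-2 + 660 - 5/2) = -1248*1311/2 = -818064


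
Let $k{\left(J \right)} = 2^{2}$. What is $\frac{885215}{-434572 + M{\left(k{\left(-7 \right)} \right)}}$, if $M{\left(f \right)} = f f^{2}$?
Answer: $- \frac{885215}{434508} \approx -2.0373$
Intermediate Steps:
$k{\left(J \right)} = 4$
$M{\left(f \right)} = f^{3}$
$\frac{885215}{-434572 + M{\left(k{\left(-7 \right)} \right)}} = \frac{885215}{-434572 + 4^{3}} = \frac{885215}{-434572 + 64} = \frac{885215}{-434508} = 885215 \left(- \frac{1}{434508}\right) = - \frac{885215}{434508}$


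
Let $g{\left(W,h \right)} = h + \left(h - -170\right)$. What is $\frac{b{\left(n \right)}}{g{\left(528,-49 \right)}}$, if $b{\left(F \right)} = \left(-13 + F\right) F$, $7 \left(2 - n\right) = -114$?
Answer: $\frac{592}{441} \approx 1.3424$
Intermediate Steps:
$g{\left(W,h \right)} = 170 + 2 h$ ($g{\left(W,h \right)} = h + \left(h + 170\right) = h + \left(170 + h\right) = 170 + 2 h$)
$n = \frac{128}{7}$ ($n = 2 - - \frac{114}{7} = 2 + \frac{114}{7} = \frac{128}{7} \approx 18.286$)
$b{\left(F \right)} = F \left(-13 + F\right)$
$\frac{b{\left(n \right)}}{g{\left(528,-49 \right)}} = \frac{\frac{128}{7} \left(-13 + \frac{128}{7}\right)}{170 + 2 \left(-49\right)} = \frac{\frac{128}{7} \cdot \frac{37}{7}}{170 - 98} = \frac{4736}{49 \cdot 72} = \frac{4736}{49} \cdot \frac{1}{72} = \frac{592}{441}$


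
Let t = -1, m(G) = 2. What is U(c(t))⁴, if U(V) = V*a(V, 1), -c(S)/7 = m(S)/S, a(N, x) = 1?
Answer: 38416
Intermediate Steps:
c(S) = -14/S
U(V) = V (U(V) = V*1 = V)
U(c(t))⁴ = (-14/(-1))⁴ = (-14*(-1))⁴ = 14⁴ = 38416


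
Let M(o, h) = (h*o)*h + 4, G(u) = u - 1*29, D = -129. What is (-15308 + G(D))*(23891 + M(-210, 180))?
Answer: 104861103930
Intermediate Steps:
G(u) = -29 + u (G(u) = u - 29 = -29 + u)
M(o, h) = 4 + o*h² (M(o, h) = o*h² + 4 = 4 + o*h²)
(-15308 + G(D))*(23891 + M(-210, 180)) = (-15308 + (-29 - 129))*(23891 + (4 - 210*180²)) = (-15308 - 158)*(23891 + (4 - 210*32400)) = -15466*(23891 + (4 - 6804000)) = -15466*(23891 - 6803996) = -15466*(-6780105) = 104861103930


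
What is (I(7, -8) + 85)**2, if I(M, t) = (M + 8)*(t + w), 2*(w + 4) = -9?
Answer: 105625/4 ≈ 26406.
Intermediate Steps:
w = -17/2 (w = -4 + (1/2)*(-9) = -4 - 9/2 = -17/2 ≈ -8.5000)
I(M, t) = (8 + M)*(-17/2 + t) (I(M, t) = (M + 8)*(t - 17/2) = (8 + M)*(-17/2 + t))
(I(7, -8) + 85)**2 = ((-68 + 8*(-8) - 17/2*7 + 7*(-8)) + 85)**2 = ((-68 - 64 - 119/2 - 56) + 85)**2 = (-495/2 + 85)**2 = (-325/2)**2 = 105625/4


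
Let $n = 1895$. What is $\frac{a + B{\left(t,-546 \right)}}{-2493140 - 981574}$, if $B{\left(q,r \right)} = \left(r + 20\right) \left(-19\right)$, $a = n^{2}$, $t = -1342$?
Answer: $- \frac{3601019}{3474714} \approx -1.0364$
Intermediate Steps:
$a = 3591025$ ($a = 1895^{2} = 3591025$)
$B{\left(q,r \right)} = -380 - 19 r$ ($B{\left(q,r \right)} = \left(20 + r\right) \left(-19\right) = -380 - 19 r$)
$\frac{a + B{\left(t,-546 \right)}}{-2493140 - 981574} = \frac{3591025 - -9994}{-2493140 - 981574} = \frac{3591025 + \left(-380 + 10374\right)}{-3474714} = \left(3591025 + 9994\right) \left(- \frac{1}{3474714}\right) = 3601019 \left(- \frac{1}{3474714}\right) = - \frac{3601019}{3474714}$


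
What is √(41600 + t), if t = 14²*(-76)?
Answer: 4*√1669 ≈ 163.41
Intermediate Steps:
t = -14896 (t = 196*(-76) = -14896)
√(41600 + t) = √(41600 - 14896) = √26704 = 4*√1669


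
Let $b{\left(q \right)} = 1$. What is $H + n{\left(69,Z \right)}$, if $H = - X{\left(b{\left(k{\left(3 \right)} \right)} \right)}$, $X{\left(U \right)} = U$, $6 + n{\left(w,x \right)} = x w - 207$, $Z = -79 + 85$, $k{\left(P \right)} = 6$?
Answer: $200$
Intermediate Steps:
$Z = 6$
$n{\left(w,x \right)} = -213 + w x$ ($n{\left(w,x \right)} = -6 + \left(x w - 207\right) = -6 + \left(w x - 207\right) = -6 + \left(-207 + w x\right) = -213 + w x$)
$H = -1$ ($H = \left(-1\right) 1 = -1$)
$H + n{\left(69,Z \right)} = -1 + \left(-213 + 69 \cdot 6\right) = -1 + \left(-213 + 414\right) = -1 + 201 = 200$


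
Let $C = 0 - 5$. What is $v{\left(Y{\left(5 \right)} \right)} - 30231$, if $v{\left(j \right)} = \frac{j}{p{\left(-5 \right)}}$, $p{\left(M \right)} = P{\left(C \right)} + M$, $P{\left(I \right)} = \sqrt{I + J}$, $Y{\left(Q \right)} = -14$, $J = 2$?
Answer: $- \frac{60457}{2} + \frac{i \sqrt{3}}{2} \approx -30229.0 + 0.86602 i$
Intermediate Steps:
$C = -5$ ($C = 0 - 5 = -5$)
$P{\left(I \right)} = \sqrt{2 + I}$ ($P{\left(I \right)} = \sqrt{I + 2} = \sqrt{2 + I}$)
$p{\left(M \right)} = M + i \sqrt{3}$ ($p{\left(M \right)} = \sqrt{2 - 5} + M = \sqrt{-3} + M = i \sqrt{3} + M = M + i \sqrt{3}$)
$v{\left(j \right)} = \frac{j}{-5 + i \sqrt{3}}$
$v{\left(Y{\left(5 \right)} \right)} - 30231 = \left(\left(- \frac{5}{28}\right) \left(-14\right) - \frac{1}{28} i \left(-14\right) \sqrt{3}\right) - 30231 = \left(\frac{5}{2} + \frac{i \sqrt{3}}{2}\right) - 30231 = - \frac{60457}{2} + \frac{i \sqrt{3}}{2}$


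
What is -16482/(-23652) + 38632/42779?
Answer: 24527387/15330438 ≈ 1.5999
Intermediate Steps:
-16482/(-23652) + 38632/42779 = -16482*(-1/23652) + 38632*(1/42779) = 2747/3942 + 3512/3889 = 24527387/15330438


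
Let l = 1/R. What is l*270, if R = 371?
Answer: 270/371 ≈ 0.72776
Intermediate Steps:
l = 1/371 ≈ 0.0026954
l*270 = (1/371)*270 = 270/371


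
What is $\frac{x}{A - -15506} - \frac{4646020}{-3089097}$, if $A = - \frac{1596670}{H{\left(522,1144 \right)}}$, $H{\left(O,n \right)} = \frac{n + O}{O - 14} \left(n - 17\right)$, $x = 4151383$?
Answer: $\frac{4034942147753678587}{14571619684921134} \approx 276.9$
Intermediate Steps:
$H{\left(O,n \right)} = \frac{\left(-17 + n\right) \left(O + n\right)}{-14 + O}$ ($H{\left(O,n \right)} = \frac{O + n}{-14 + O} \left(-17 + n\right) = \frac{\left(-17 + n\right) \left(O + n\right)}{-14 + O}$)
$A = - \frac{405554180}{938791}$ ($A = - \frac{1596670}{\frac{1}{-14 + 522} \left(1144^{2} - 8874 - 19448 + 522 \cdot 1144\right)} = - \frac{1596670}{\frac{1}{508} \left(1308736 - 8874 - 19448 + 597168\right)} = - \frac{1596670}{\frac{1}{508} \cdot 1877582} = - \frac{1596670}{\frac{938791}{254}} = \left(-1596670\right) \frac{254}{938791} = - \frac{405554180}{938791} \approx -432.0$)
$\frac{x}{A - -15506} - \frac{4646020}{-3089097} = \frac{4151383}{- \frac{405554180}{938791} - -15506} - \frac{4646020}{-3089097} = \frac{4151383}{- \frac{405554180}{938791} + 15506} - - \frac{4646020}{3089097} = \frac{4151383}{\frac{14151339066}{938791}} + \frac{4646020}{3089097} = 4151383 \cdot \frac{938791}{14151339066} + \frac{4646020}{3089097} = \frac{3897280997953}{14151339066} + \frac{4646020}{3089097} = \frac{4034942147753678587}{14571619684921134}$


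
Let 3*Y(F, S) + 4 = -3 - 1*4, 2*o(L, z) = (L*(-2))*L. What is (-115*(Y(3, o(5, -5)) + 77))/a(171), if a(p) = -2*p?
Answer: 12650/513 ≈ 24.659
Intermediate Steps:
o(L, z) = -L**2 (o(L, z) = ((L*(-2))*L)/2 = ((-2*L)*L)/2 = (-2*L**2)/2 = -L**2)
Y(F, S) = -11/3 (Y(F, S) = -4/3 + (-3 - 1*4)/3 = -4/3 + (-3 - 4)/3 = -4/3 + (1/3)*(-7) = -4/3 - 7/3 = -11/3)
(-115*(Y(3, o(5, -5)) + 77))/a(171) = (-115*(-11/3 + 77))/((-2*171)) = -115*220/3/(-342) = -25300/3*(-1/342) = 12650/513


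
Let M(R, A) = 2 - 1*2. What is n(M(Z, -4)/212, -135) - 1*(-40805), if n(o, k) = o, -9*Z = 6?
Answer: 40805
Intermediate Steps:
Z = -⅔ (Z = -⅑*6 = -⅔ ≈ -0.66667)
M(R, A) = 0 (M(R, A) = 2 - 2 = 0)
n(M(Z, -4)/212, -135) - 1*(-40805) = 0/212 - 1*(-40805) = 0*(1/212) + 40805 = 0 + 40805 = 40805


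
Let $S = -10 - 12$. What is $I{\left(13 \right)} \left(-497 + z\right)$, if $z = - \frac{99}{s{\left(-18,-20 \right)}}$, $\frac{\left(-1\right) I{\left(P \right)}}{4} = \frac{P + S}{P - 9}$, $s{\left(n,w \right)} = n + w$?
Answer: $- \frac{169083}{38} \approx -4449.6$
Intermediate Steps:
$S = -22$ ($S = -10 - 12 = -22$)
$I{\left(P \right)} = - \frac{4 \left(-22 + P\right)}{-9 + P}$ ($I{\left(P \right)} = - 4 \frac{P - 22}{P - 9} = - 4 \frac{-22 + P}{-9 + P} = - \frac{4 \left(-22 + P\right)}{-9 + P}$)
$z = \frac{99}{38}$ ($z = - \frac{99}{-18 - 20} = - \frac{99}{-38} = \left(-99\right) \left(- \frac{1}{38}\right) = \frac{99}{38} \approx 2.6053$)
$I{\left(13 \right)} \left(-497 + z\right) = \frac{4 \left(22 - 13\right)}{-9 + 13} \left(-497 + \frac{99}{38}\right) = \frac{4 \left(22 - 13\right)}{4} \left(- \frac{18787}{38}\right) = 4 \cdot \frac{1}{4} \cdot 9 \left(- \frac{18787}{38}\right) = 9 \left(- \frac{18787}{38}\right) = - \frac{169083}{38}$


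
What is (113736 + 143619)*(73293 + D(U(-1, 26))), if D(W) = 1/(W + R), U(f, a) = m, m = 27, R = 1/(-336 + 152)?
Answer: 93689190867825/4967 ≈ 1.8862e+10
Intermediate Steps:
R = -1/184 (R = 1/(-184) = -1/184 ≈ -0.0054348)
U(f, a) = 27
D(W) = 1/(-1/184 + W) (D(W) = 1/(W - 1/184) = 1/(-1/184 + W))
(113736 + 143619)*(73293 + D(U(-1, 26))) = (113736 + 143619)*(73293 + 184/(-1 + 184*27)) = 257355*(73293 + 184/(-1 + 4968)) = 257355*(73293 + 184/4967) = 257355*(364046515/4967) = 93689190867825/4967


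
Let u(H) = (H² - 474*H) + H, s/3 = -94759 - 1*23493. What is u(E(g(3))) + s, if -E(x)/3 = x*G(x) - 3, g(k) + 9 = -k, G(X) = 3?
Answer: -396408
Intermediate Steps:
g(k) = -9 - k
s = -354756 (s = 3*(-94759 - 1*23493) = 3*(-94759 - 23493) = 3*(-118252) = -354756)
E(x) = 9 - 9*x (E(x) = -3*(x*3 - 3) = -3*(3*x - 3) = -3*(-3 + 3*x) = 9 - 9*x)
u(H) = H² - 473*H
u(E(g(3))) + s = (9 - 9*(-9 - 1*3))*(-473 + (9 - 9*(-9 - 1*3))) - 354756 = (9 - 9*(-9 - 3))*(-473 + (9 - 9*(-9 - 3))) - 354756 = (9 - 9*(-12))*(-473 + (9 - 9*(-12))) - 354756 = (9 + 108)*(-473 + (9 + 108)) - 354756 = 117*(-473 + 117) - 354756 = 117*(-356) - 354756 = -41652 - 354756 = -396408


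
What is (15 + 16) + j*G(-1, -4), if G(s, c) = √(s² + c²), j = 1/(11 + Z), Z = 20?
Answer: 31 + √17/31 ≈ 31.133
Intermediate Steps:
j = 1/31 (j = 1/(11 + 20) = 1/31 ≈ 0.032258)
G(s, c) = √(c² + s²)
(15 + 16) + j*G(-1, -4) = (15 + 16) + √((-4)² + (-1)²)/31 = 31 + √(16 + 1)/31 = 31 + √17/31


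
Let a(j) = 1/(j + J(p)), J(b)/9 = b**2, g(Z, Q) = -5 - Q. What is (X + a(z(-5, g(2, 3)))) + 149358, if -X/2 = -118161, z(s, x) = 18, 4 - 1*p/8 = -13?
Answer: 64208777761/166482 ≈ 3.8568e+5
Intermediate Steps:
p = 136 (p = 32 - 8*(-13) = 32 + 104 = 136)
J(b) = 9*b**2
X = 236322 (X = -2*(-118161) = 236322)
a(j) = 1/(166464 + j) (a(j) = 1/(j + 9*136**2) = 1/(j + 9*18496) = 1/(j + 166464) = 1/(166464 + j))
(X + a(z(-5, g(2, 3)))) + 149358 = (236322 + 1/(166464 + 18)) + 149358 = (236322 + 1/166482) + 149358 = 39343359205/166482 + 149358 = 64208777761/166482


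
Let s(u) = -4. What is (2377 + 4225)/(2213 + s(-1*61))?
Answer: 6602/2209 ≈ 2.9887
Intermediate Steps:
(2377 + 4225)/(2213 + s(-1*61)) = (2377 + 4225)/(2213 - 4) = 6602/2209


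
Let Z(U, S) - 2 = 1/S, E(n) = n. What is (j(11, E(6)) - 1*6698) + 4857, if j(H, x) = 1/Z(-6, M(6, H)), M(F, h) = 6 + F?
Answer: -46013/25 ≈ -1840.5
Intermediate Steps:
Z(U, S) = 2 + 1/S
j(H, x) = 12/25 (j(H, x) = 1/(2 + 1/(6 + 6)) = 1/(2 + 1/12) = 1/(25/12) = 12/25)
(j(11, E(6)) - 1*6698) + 4857 = (12/25 - 1*6698) + 4857 = (12/25 - 6698) + 4857 = -167438/25 + 4857 = -46013/25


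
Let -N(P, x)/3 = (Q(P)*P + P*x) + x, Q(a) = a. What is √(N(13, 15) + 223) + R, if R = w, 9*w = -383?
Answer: -383/9 + I*√914 ≈ -42.556 + 30.232*I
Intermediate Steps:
w = -383/9 (w = (⅑)*(-383) = -383/9 ≈ -42.556)
R = -383/9 ≈ -42.556
N(P, x) = -3*x - 3*P² - 3*P*x (N(P, x) = -3*((P*P + P*x) + x) = -3*((P² + P*x) + x) = -3*(x + P² + P*x) = -3*x - 3*P² - 3*P*x)
√(N(13, 15) + 223) + R = √((-3*15 - 3*13² - 3*13*15) + 223) - 383/9 = √((-45 - 3*169 - 585) + 223) - 383/9 = √((-45 - 507 - 585) + 223) - 383/9 = √(-1137 + 223) - 383/9 = √(-914) - 383/9 = I*√914 - 383/9 = -383/9 + I*√914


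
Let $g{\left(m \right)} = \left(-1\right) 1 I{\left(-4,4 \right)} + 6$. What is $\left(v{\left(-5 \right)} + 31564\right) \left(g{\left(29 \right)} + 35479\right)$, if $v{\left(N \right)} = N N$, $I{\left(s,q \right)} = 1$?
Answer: $1120904076$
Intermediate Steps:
$v{\left(N \right)} = N^{2}$
$g{\left(m \right)} = 5$ ($g{\left(m \right)} = \left(-1\right) 1 \cdot 1 + 6 = \left(-1\right) 1 + 6 = -1 + 6 = 5$)
$\left(v{\left(-5 \right)} + 31564\right) \left(g{\left(29 \right)} + 35479\right) = \left(\left(-5\right)^{2} + 31564\right) \left(5 + 35479\right) = \left(25 + 31564\right) 35484 = 31589 \cdot 35484 = 1120904076$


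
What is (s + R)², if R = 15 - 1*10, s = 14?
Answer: 361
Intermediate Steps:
R = 5 (R = 15 - 10 = 5)
(s + R)² = (14 + 5)² = 19² = 361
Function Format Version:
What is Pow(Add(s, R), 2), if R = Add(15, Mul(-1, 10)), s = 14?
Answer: 361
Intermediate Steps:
R = 5 (R = Add(15, -10) = 5)
Pow(Add(s, R), 2) = Pow(Add(14, 5), 2) = Pow(19, 2) = 361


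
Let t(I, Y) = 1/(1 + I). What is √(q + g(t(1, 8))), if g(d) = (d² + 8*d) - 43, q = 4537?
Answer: √17993/2 ≈ 67.069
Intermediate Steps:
g(d) = -43 + d² + 8*d
√(q + g(t(1, 8))) = √(4537 + (-43 + (1/(1 + 1))² + 8/(1 + 1))) = √(4537 + (-43 + (1/2)² + 8/2)) = √(4537 + (-43 + (½)² + 8*(½))) = √(4537 + (-43 + ¼ + 4)) = √(4537 - 155/4) = √(17993/4) = √17993/2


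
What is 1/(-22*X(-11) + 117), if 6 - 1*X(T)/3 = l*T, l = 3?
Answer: -1/2457 ≈ -0.00040700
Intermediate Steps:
X(T) = 18 - 9*T
1/(-22*X(-11) + 117) = 1/(-22*(18 - 9*(-11)) + 117) = 1/(-22*(18 + 99) + 117) = 1/(-22*117 + 117) = 1/(-2574 + 117) = 1/(-2457) = -1/2457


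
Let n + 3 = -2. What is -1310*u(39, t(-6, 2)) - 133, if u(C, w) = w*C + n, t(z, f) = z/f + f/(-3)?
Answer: 193747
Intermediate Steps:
n = -5 (n = -3 - 2 = -5)
t(z, f) = -f/3 + z/f (t(z, f) = z/f + f*(-⅓) = z/f - f/3 = -f/3 + z/f)
u(C, w) = -5 + C*w (u(C, w) = w*C - 5 = C*w - 5 = -5 + C*w)
-1310*u(39, t(-6, 2)) - 133 = -1310*(-5 + 39*(-⅓*2 - 6/2)) - 133 = -1310*(-5 + 39*(-⅔ - 6*½)) - 133 = -1310*(-5 + 39*(-⅔ - 3)) - 133 = -1310*(-5 + 39*(-11/3)) - 133 = -1310*(-5 - 143) - 133 = -1310*(-148) - 133 = 193880 - 133 = 193747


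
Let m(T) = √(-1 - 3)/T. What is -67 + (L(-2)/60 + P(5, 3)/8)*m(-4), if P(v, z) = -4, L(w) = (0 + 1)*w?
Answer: -67 + 4*I/15 ≈ -67.0 + 0.26667*I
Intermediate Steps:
L(w) = w (L(w) = 1*w = w)
m(T) = 2*I/T (m(T) = √(-4)/T = (2*I)/T = 2*I/T)
-67 + (L(-2)/60 + P(5, 3)/8)*m(-4) = -67 + (-2/60 - 4/8)*(2*I/(-4)) = -67 + (-2*1/60 - 4*⅛)*(2*I*(-¼)) = -67 + (-1/30 - ½)*(-I/2) = -67 - (-4)*I/15 = -67 + 4*I/15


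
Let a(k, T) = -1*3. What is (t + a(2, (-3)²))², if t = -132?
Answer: 18225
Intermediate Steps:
a(k, T) = -3
(t + a(2, (-3)²))² = (-132 - 3)² = (-135)² = 18225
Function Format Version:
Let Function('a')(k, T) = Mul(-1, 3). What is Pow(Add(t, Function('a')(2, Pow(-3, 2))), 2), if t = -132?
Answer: 18225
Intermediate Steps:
Function('a')(k, T) = -3
Pow(Add(t, Function('a')(2, Pow(-3, 2))), 2) = Pow(Add(-132, -3), 2) = Pow(-135, 2) = 18225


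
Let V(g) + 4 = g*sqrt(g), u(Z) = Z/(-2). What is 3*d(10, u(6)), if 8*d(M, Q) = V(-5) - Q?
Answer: -3/8 - 15*I*sqrt(5)/8 ≈ -0.375 - 4.1926*I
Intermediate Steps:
u(Z) = -Z/2 (u(Z) = Z*(-1/2) = -Z/2)
V(g) = -4 + g**(3/2) (V(g) = -4 + g*sqrt(g) = -4 + g**(3/2))
d(M, Q) = -1/2 - Q/8 - 5*I*sqrt(5)/8 (d(M, Q) = ((-4 + (-5)**(3/2)) - Q)/8 = ((-4 - 5*I*sqrt(5)) - Q)/8 = (-4 - Q - 5*I*sqrt(5))/8 = -1/2 - Q/8 - 5*I*sqrt(5)/8)
3*d(10, u(6)) = 3*(-1/2 - (-1)*6/16 - 5*I*sqrt(5)/8) = 3*(-1/2 - 1/8*(-3) - 5*I*sqrt(5)/8) = 3*(-1/2 + 3/8 - 5*I*sqrt(5)/8) = 3*(-1/8 - 5*I*sqrt(5)/8) = -3/8 - 15*I*sqrt(5)/8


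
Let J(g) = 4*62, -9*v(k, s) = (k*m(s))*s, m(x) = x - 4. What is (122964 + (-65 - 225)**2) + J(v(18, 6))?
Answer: 207312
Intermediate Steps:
m(x) = -4 + x
v(k, s) = -k*s*(-4 + s)/9 (v(k, s) = -k*(-4 + s)*s/9 = -k*s*(-4 + s)/9)
J(g) = 248
(122964 + (-65 - 225)**2) + J(v(18, 6)) = (122964 + (-65 - 225)**2) + 248 = (122964 + (-290)**2) + 248 = (122964 + 84100) + 248 = 207064 + 248 = 207312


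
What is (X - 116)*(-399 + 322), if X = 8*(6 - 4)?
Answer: 7700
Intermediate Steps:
X = 16 (X = 8*2 = 16)
(X - 116)*(-399 + 322) = (16 - 116)*(-399 + 322) = -100*(-77) = 7700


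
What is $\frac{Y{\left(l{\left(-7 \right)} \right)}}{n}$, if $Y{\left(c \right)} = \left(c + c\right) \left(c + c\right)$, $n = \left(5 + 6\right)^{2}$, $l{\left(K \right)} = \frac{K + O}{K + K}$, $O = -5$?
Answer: $\frac{144}{5929} \approx 0.024287$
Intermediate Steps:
$l{\left(K \right)} = \frac{-5 + K}{2 K}$ ($l{\left(K \right)} = \frac{K - 5}{K + K} = \frac{-5 + K}{2 K}$)
$n = 121$ ($n = 11^{2} = 121$)
$Y{\left(c \right)} = 4 c^{2}$ ($Y{\left(c \right)} = 2 c 2 c = 4 c^{2}$)
$\frac{Y{\left(l{\left(-7 \right)} \right)}}{n} = \frac{4 \left(\frac{-5 - 7}{2 \left(-7\right)}\right)^{2}}{121} = 4 \left(\frac{1}{2} \left(- \frac{1}{7}\right) \left(-12\right)\right)^{2} \cdot \frac{1}{121} = 4 \left(\frac{6}{7}\right)^{2} \cdot \frac{1}{121} = 4 \cdot \frac{36}{49} \cdot \frac{1}{121} = \frac{144}{49} \cdot \frac{1}{121} = \frac{144}{5929}$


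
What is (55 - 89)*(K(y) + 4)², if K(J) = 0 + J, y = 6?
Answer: -3400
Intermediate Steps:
K(J) = J
(55 - 89)*(K(y) + 4)² = (55 - 89)*(6 + 4)² = -34*10² = -34*100 = -3400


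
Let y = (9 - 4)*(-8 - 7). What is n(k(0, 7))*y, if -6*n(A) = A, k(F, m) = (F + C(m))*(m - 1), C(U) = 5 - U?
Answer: -150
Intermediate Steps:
k(F, m) = (-1 + m)*(5 + F - m) (k(F, m) = (F + (5 - m))*(m - 1) = (5 + F - m)*(-1 + m) = (-1 + m)*(5 + F - m))
n(A) = -A/6
y = -75 (y = 5*(-15) = -75)
n(k(0, 7))*y = -(-5 + 7 - 1*0 + 0*7 - 1*7*(-5 + 7))/6*(-75) = -(-5 + 7 + 0 + 0 - 1*7*2)/6*(-75) = -(-5 + 7 + 0 + 0 - 14)/6*(-75) = -⅙*(-12)*(-75) = 2*(-75) = -150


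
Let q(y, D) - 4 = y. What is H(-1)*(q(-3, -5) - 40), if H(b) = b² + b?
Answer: 0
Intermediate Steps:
q(y, D) = 4 + y
H(b) = b + b²
H(-1)*(q(-3, -5) - 40) = (-(1 - 1))*((4 - 3) - 40) = (-1*0)*(1 - 40) = 0*(-39) = 0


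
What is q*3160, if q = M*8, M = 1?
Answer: 25280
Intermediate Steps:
q = 8 (q = 1*8 = 8)
q*3160 = 8*3160 = 25280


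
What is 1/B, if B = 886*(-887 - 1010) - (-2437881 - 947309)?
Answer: 1/1704448 ≈ 5.8670e-7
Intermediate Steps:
B = 1704448 (B = 886*(-1897) - 1*(-3385190) = -1680742 + 3385190 = 1704448)
1/B = 1/1704448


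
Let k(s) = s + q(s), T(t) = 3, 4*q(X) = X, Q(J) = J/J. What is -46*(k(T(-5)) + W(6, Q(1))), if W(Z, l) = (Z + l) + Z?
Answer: -1541/2 ≈ -770.50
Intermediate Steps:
Q(J) = 1
q(X) = X/4
k(s) = 5*s/4 (k(s) = s + s/4 = 5*s/4)
W(Z, l) = l + 2*Z
-46*(k(T(-5)) + W(6, Q(1))) = -46*((5/4)*3 + (1 + 2*6)) = -46*(15/4 + (1 + 12)) = -46*(15/4 + 13) = -46*67/4 = -1541/2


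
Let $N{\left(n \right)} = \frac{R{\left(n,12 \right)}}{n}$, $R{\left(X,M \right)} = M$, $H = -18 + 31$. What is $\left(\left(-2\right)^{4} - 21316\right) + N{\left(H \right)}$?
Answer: $- \frac{276888}{13} \approx -21299.0$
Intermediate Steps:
$H = 13$
$N{\left(n \right)} = \frac{12}{n}$
$\left(\left(-2\right)^{4} - 21316\right) + N{\left(H \right)} = \left(\left(-2\right)^{4} - 21316\right) + \frac{12}{13} = \left(16 - 21316\right) + 12 \cdot \frac{1}{13} = -21300 + \frac{12}{13} = - \frac{276888}{13}$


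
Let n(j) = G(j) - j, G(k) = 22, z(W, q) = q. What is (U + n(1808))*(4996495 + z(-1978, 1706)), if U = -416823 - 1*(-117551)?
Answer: -1504748396658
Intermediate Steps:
U = -299272 (U = -416823 + 117551 = -299272)
n(j) = 22 - j
(U + n(1808))*(4996495 + z(-1978, 1706)) = (-299272 + (22 - 1*1808))*(4996495 + 1706) = (-299272 + (22 - 1808))*4998201 = (-299272 - 1786)*4998201 = -301058*4998201 = -1504748396658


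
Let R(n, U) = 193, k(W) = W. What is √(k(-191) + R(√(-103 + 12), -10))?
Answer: √2 ≈ 1.4142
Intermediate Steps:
√(k(-191) + R(√(-103 + 12), -10)) = √(-191 + 193) = √2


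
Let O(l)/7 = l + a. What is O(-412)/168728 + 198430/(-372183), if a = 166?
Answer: -2437256869/4485549516 ≈ -0.54336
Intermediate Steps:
O(l) = 1162 + 7*l (O(l) = 7*(l + 166) = 7*(166 + l) = 1162 + 7*l)
O(-412)/168728 + 198430/(-372183) = (1162 + 7*(-412))/168728 + 198430/(-372183) = (1162 - 2884)*(1/168728) + 198430*(-1/372183) = -1722*1/168728 - 198430/372183 = -123/12052 - 198430/372183 = -2437256869/4485549516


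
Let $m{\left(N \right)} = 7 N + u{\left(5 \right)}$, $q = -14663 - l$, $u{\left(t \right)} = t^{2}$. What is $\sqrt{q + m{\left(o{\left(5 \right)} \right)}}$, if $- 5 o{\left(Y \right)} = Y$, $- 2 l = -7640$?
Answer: $i \sqrt{18465} \approx 135.89 i$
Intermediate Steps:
$l = 3820$ ($l = \left(- \frac{1}{2}\right) \left(-7640\right) = 3820$)
$o{\left(Y \right)} = - \frac{Y}{5}$
$q = -18483$ ($q = -14663 - 3820 = -18483$)
$m{\left(N \right)} = 25 + 7 N$ ($m{\left(N \right)} = 7 N + 5^{2} = 7 N + 25 = 25 + 7 N$)
$\sqrt{q + m{\left(o{\left(5 \right)} \right)}} = \sqrt{-18483 + \left(25 + 7 \left(\left(- \frac{1}{5}\right) 5\right)\right)} = \sqrt{-18483 + \left(25 + 7 \left(-1\right)\right)} = \sqrt{-18483 + \left(25 - 7\right)} = \sqrt{-18483 + 18} = \sqrt{-18465} = i \sqrt{18465}$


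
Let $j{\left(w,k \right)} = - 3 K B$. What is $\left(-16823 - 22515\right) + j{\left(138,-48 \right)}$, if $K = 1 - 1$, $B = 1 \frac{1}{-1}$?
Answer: $-39338$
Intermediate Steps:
$B = -1$ ($B = 1 \left(-1\right) = -1$)
$K = 0$ ($K = 1 - 1 = 0$)
$j{\left(w,k \right)} = 0$ ($j{\left(w,k \right)} = \left(-3\right) 0 \left(-1\right) = 0 \left(-1\right) = 0$)
$\left(-16823 - 22515\right) + j{\left(138,-48 \right)} = \left(-16823 - 22515\right) + 0 = -39338 + 0 = -39338$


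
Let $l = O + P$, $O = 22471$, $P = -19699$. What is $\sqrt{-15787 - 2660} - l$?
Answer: $-2772 + i \sqrt{18447} \approx -2772.0 + 135.82 i$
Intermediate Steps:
$l = 2772$ ($l = 22471 - 19699 = 2772$)
$\sqrt{-15787 - 2660} - l = \sqrt{-15787 - 2660} - 2772 = \sqrt{-18447} - 2772 = i \sqrt{18447} - 2772 = -2772 + i \sqrt{18447}$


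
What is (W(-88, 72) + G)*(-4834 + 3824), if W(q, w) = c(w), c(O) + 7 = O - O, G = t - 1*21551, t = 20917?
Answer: 647410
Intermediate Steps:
G = -634 (G = 20917 - 1*21551 = 20917 - 21551 = -634)
c(O) = -7 (c(O) = -7 + (O - O) = -7 + 0 = -7)
W(q, w) = -7
(W(-88, 72) + G)*(-4834 + 3824) = (-7 - 634)*(-4834 + 3824) = -641*(-1010) = 647410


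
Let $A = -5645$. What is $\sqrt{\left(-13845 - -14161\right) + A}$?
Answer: $73 i \approx 73.0 i$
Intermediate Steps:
$\sqrt{\left(-13845 - -14161\right) + A} = \sqrt{\left(-13845 - -14161\right) - 5645} = \sqrt{\left(-13845 + 14161\right) - 5645} = \sqrt{316 - 5645} = \sqrt{-5329} = 73 i$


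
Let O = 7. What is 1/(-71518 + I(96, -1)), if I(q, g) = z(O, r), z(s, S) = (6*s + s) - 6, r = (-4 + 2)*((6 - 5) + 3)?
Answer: -1/71475 ≈ -1.3991e-5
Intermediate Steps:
r = -8 (r = -2*(1 + 3) = -2*4 = -8)
z(s, S) = -6 + 7*s (z(s, S) = 7*s - 6 = -6 + 7*s)
I(q, g) = 43 (I(q, g) = -6 + 7*7 = -6 + 49 = 43)
1/(-71518 + I(96, -1)) = 1/(-71518 + 43) = 1/(-71475) = -1/71475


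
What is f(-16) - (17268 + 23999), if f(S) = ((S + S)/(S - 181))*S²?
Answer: -8121407/197 ≈ -41225.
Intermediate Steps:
f(S) = 2*S³/(-181 + S) (f(S) = ((2*S)/(-181 + S))*S² = (2*S/(-181 + S))*S² = 2*S³/(-181 + S))
f(-16) - (17268 + 23999) = 2*(-16)³/(-181 - 16) - (17268 + 23999) = 2*(-4096)/(-197) - 1*41267 = 2*(-4096)*(-1/197) - 41267 = 8192/197 - 41267 = -8121407/197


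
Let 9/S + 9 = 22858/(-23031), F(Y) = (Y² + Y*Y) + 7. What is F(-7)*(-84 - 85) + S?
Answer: -4083988344/230137 ≈ -17746.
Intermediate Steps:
F(Y) = 7 + 2*Y² (F(Y) = (Y² + Y²) + 7 = 2*Y² + 7 = 7 + 2*Y²)
S = -207279/230137 (S = 9/(-9 + 22858/(-23031)) = 9/(-9 + 22858*(-1/23031)) = 9/(-9 - 22858/23031) = 9/(-230137/23031) = 9*(-23031/230137) = -207279/230137 ≈ -0.90068)
F(-7)*(-84 - 85) + S = (7 + 2*(-7)²)*(-84 - 85) - 207279/230137 = (7 + 2*49)*(-169) - 207279/230137 = (7 + 98)*(-169) - 207279/230137 = 105*(-169) - 207279/230137 = -17745 - 207279/230137 = -4083988344/230137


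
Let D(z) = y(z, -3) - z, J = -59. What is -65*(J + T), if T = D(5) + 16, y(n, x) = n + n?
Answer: 2470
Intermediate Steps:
y(n, x) = 2*n
D(z) = z (D(z) = 2*z - z = z)
T = 21 (T = 5 + 16 = 21)
-65*(J + T) = -65*(-59 + 21) = -65*(-38) = 2470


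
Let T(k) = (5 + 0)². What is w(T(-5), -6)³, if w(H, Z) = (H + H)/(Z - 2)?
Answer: -15625/64 ≈ -244.14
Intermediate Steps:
T(k) = 25 (T(k) = 5² = 25)
w(H, Z) = 2*H/(-2 + Z) (w(H, Z) = (2*H)/(-2 + Z) = 2*H/(-2 + Z))
w(T(-5), -6)³ = (2*25/(-2 - 6))³ = (2*25/(-8))³ = (2*25*(-⅛))³ = (-25/4)³ = -15625/64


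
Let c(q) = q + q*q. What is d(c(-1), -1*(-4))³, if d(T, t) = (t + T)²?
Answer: 4096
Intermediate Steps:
c(q) = q + q²
d(T, t) = (T + t)²
d(c(-1), -1*(-4))³ = ((-(1 - 1) - 1*(-4))²)³ = ((-1*0 + 4)²)³ = ((0 + 4)²)³ = (4²)³ = 16³ = 4096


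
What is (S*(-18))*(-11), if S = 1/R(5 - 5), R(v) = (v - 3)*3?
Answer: -22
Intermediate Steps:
R(v) = -9 + 3*v (R(v) = (-3 + v)*3 = -9 + 3*v)
S = -1/9 (S = 1/(-9 + 3*(5 - 5)) = 1/(-9 + 3*0) = 1/(-9 + 0) = 1/(-9) = -1/9 ≈ -0.11111)
(S*(-18))*(-11) = -1/9*(-18)*(-11) = 2*(-11) = -22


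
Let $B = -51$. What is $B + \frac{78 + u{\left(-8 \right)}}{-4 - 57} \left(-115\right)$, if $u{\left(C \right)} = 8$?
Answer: $\frac{6779}{61} \approx 111.13$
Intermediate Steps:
$B + \frac{78 + u{\left(-8 \right)}}{-4 - 57} \left(-115\right) = -51 + \frac{78 + 8}{-4 - 57} \left(-115\right) = -51 + \frac{86}{-61} \left(-115\right) = -51 + 86 \left(- \frac{1}{61}\right) \left(-115\right) = -51 - - \frac{9890}{61} = -51 + \frac{9890}{61} = \frac{6779}{61}$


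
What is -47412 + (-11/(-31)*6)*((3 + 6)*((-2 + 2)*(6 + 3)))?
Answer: -47412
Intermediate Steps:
-47412 + (-11/(-31)*6)*((3 + 6)*((-2 + 2)*(6 + 3))) = -47412 + (-11*(-1/31)*6)*(9*(0*9)) = -47412 + ((11/31)*6)*(9*0) = -47412 + (66/31)*0 = -47412 + 0 = -47412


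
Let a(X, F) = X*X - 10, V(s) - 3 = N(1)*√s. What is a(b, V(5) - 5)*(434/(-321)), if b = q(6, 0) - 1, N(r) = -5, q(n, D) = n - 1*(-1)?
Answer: -11284/321 ≈ -35.153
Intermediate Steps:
q(n, D) = 1 + n (q(n, D) = n + 1 = 1 + n)
V(s) = 3 - 5*√s
b = 6 (b = (1 + 6) - 1 = 7 - 1 = 6)
a(X, F) = -10 + X² (a(X, F) = X² - 10 = -10 + X²)
a(b, V(5) - 5)*(434/(-321)) = (-10 + 6²)*(434/(-321)) = (-10 + 36)*(434*(-1/321)) = 26*(-434/321) = -11284/321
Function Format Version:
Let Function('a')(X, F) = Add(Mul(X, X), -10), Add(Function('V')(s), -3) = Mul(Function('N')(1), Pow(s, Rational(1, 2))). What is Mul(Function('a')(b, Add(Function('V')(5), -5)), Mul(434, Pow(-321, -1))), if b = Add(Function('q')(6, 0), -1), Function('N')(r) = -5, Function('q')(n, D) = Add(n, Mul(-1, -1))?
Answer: Rational(-11284, 321) ≈ -35.153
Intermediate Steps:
Function('q')(n, D) = Add(1, n) (Function('q')(n, D) = Add(n, 1) = Add(1, n))
Function('V')(s) = Add(3, Mul(-5, Pow(s, Rational(1, 2))))
b = 6 (b = Add(Add(1, 6), -1) = Add(7, -1) = 6)
Function('a')(X, F) = Add(-10, Pow(X, 2)) (Function('a')(X, F) = Add(Pow(X, 2), -10) = Add(-10, Pow(X, 2)))
Mul(Function('a')(b, Add(Function('V')(5), -5)), Mul(434, Pow(-321, -1))) = Mul(Add(-10, Pow(6, 2)), Mul(434, Pow(-321, -1))) = Mul(Add(-10, 36), Mul(434, Rational(-1, 321))) = Mul(26, Rational(-434, 321)) = Rational(-11284, 321)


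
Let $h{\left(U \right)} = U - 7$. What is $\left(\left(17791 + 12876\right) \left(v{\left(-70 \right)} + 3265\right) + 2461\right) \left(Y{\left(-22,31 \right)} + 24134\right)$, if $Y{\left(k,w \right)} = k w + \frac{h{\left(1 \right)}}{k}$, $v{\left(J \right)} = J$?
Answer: $\frac{25277300119850}{11} \approx 2.2979 \cdot 10^{12}$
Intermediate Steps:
$h{\left(U \right)} = -7 + U$ ($h{\left(U \right)} = U - 7 = -7 + U$)
$Y{\left(k,w \right)} = - \frac{6}{k} + k w$ ($Y{\left(k,w \right)} = k w + \frac{-7 + 1}{k} = k w - \frac{6}{k} = - \frac{6}{k} + k w$)
$\left(\left(17791 + 12876\right) \left(v{\left(-70 \right)} + 3265\right) + 2461\right) \left(Y{\left(-22,31 \right)} + 24134\right) = \left(\left(17791 + 12876\right) \left(-70 + 3265\right) + 2461\right) \left(\left(- \frac{6}{-22} - 682\right) + 24134\right) = \left(30667 \cdot 3195 + 2461\right) \left(\left(\left(-6\right) \left(- \frac{1}{22}\right) - 682\right) + 24134\right) = \left(97981065 + 2461\right) \left(\left(\frac{3}{11} - 682\right) + 24134\right) = 97983526 \left(- \frac{7499}{11} + 24134\right) = 97983526 \cdot \frac{257975}{11} = \frac{25277300119850}{11}$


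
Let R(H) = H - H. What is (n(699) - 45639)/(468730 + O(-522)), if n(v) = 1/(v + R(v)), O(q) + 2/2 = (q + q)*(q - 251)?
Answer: -31901660/891742959 ≈ -0.035774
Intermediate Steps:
O(q) = -1 + 2*q*(-251 + q) (O(q) = -1 + (q + q)*(q - 251) = -1 + (2*q)*(-251 + q) = -1 + 2*q*(-251 + q))
R(H) = 0
n(v) = 1/v (n(v) = 1/(v + 0) = 1/v)
(n(699) - 45639)/(468730 + O(-522)) = (1/699 - 45639)/(468730 + (-1 - 502*(-522) + 2*(-522)²)) = (1/699 - 45639)/(468730 + (-1 + 262044 + 2*272484)) = -31901660/(699*(468730 + (-1 + 262044 + 544968))) = -31901660/(699*(468730 + 807011)) = -31901660/699/1275741 = -31901660/699*1/1275741 = -31901660/891742959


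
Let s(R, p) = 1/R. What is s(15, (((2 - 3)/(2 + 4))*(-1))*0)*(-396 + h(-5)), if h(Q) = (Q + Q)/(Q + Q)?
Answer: -79/3 ≈ -26.333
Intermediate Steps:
h(Q) = 1 (h(Q) = (2*Q)/((2*Q)) = (2*Q)*(1/(2*Q)) = 1)
s(15, (((2 - 3)/(2 + 4))*(-1))*0)*(-396 + h(-5)) = (-396 + 1)/15 = (1/15)*(-395) = -79/3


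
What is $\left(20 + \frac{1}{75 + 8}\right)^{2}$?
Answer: $\frac{2758921}{6889} \approx 400.48$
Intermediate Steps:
$\left(20 + \frac{1}{75 + 8}\right)^{2} = \left(20 + \frac{1}{83}\right)^{2} = \left(\frac{1661}{83}\right)^{2} = \frac{2758921}{6889}$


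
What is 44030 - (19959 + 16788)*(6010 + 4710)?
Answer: -393883810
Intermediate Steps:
44030 - (19959 + 16788)*(6010 + 4710) = 44030 - 36747*10720 = 44030 - 1*393927840 = 44030 - 393927840 = -393883810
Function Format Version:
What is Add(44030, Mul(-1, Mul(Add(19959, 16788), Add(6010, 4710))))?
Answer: -393883810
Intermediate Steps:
Add(44030, Mul(-1, Mul(Add(19959, 16788), Add(6010, 4710)))) = Add(44030, Mul(-1, Mul(36747, 10720))) = Add(44030, Mul(-1, 393927840)) = Add(44030, -393927840) = -393883810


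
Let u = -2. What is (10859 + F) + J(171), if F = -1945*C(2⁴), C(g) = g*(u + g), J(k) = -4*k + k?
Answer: -425334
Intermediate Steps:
J(k) = -3*k
C(g) = g*(-2 + g)
F = -435680 (F = -1945*2⁴*(-2 + 2⁴) = -31120*(-2 + 16) = -31120*14 = -1945*224 = -435680)
(10859 + F) + J(171) = (10859 - 435680) - 3*171 = -424821 - 513 = -425334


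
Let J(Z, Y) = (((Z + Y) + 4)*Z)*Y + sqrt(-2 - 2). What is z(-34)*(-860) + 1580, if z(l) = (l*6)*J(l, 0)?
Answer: 1580 + 350880*I ≈ 1580.0 + 3.5088e+5*I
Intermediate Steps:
J(Z, Y) = 2*I + Y*Z*(4 + Y + Z) (J(Z, Y) = (((Y + Z) + 4)*Z)*Y + sqrt(-4) = ((4 + Y + Z)*Z)*Y + 2*I = (Z*(4 + Y + Z))*Y + 2*I = Y*Z*(4 + Y + Z) + 2*I = 2*I + Y*Z*(4 + Y + Z))
z(l) = 12*I*l (z(l) = (l*6)*(2*I + 0*l**2 + l*0**2 + 4*0*l) = (6*l)*(2*I + 0 + l*0 + 0) = (6*l)*(2*I + 0 + 0 + 0) = (6*l)*(2*I) = 12*I*l)
z(-34)*(-860) + 1580 = (12*I*(-34))*(-860) + 1580 = -408*I*(-860) + 1580 = 350880*I + 1580 = 1580 + 350880*I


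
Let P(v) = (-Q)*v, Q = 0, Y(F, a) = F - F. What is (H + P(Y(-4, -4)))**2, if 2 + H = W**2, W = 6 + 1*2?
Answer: 3844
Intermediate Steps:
Y(F, a) = 0
W = 8 (W = 6 + 2 = 8)
H = 62 (H = -2 + 8**2 = -2 + 64 = 62)
P(v) = 0 (P(v) = (-1*0)*v = 0*v = 0)
(H + P(Y(-4, -4)))**2 = (62 + 0)**2 = 62**2 = 3844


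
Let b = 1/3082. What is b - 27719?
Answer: -85429957/3082 ≈ -27719.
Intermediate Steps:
b = 1/3082 ≈ 0.00032446
b - 27719 = 1/3082 - 27719 = -85429957/3082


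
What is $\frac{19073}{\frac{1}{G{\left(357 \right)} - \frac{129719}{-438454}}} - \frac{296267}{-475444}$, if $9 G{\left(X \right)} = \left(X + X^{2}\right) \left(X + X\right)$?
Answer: $\frac{20156697509776924168847}{104230161788} \approx 1.9339 \cdot 10^{11}$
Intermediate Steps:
$G{\left(X \right)} = \frac{2 X \left(X + X^{2}\right)}{9}$ ($G{\left(X \right)} = \frac{\left(X + X^{2}\right) \left(X + X\right)}{9} = \frac{\left(X + X^{2}\right) 2 X}{9} = \frac{2 X \left(X + X^{2}\right)}{9}$)
$\frac{19073}{\frac{1}{G{\left(357 \right)} - \frac{129719}{-438454}}} - \frac{296267}{-475444} = \frac{19073}{\frac{1}{\frac{2 \cdot 357^{2} \left(1 + 357\right)}{9} - \frac{129719}{-438454}}} - \frac{296267}{-475444} = \frac{19073}{\frac{1}{\frac{2}{9} \cdot 127449 \cdot 358 - - \frac{129719}{438454}}} - - \frac{296267}{475444} = \frac{19073}{\frac{1}{10139276 + \frac{129719}{438454}}} + \frac{296267}{475444} = \frac{19073}{\frac{1}{\frac{4445606249023}{438454}}} + \frac{296267}{475444} = \frac{19073}{\frac{438454}{4445606249023}} + \frac{296267}{475444} = 19073 \cdot \frac{4445606249023}{438454} + \frac{296267}{475444} = \frac{84791047987615679}{438454} + \frac{296267}{475444} = \frac{20156697509776924168847}{104230161788}$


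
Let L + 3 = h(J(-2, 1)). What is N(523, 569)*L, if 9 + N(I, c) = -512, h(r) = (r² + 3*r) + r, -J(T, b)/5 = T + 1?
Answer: -21882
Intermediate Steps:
J(T, b) = -5 - 5*T (J(T, b) = -5*(T + 1) = -5*(1 + T) = -5 - 5*T)
h(r) = r² + 4*r
N(I, c) = -521 (N(I, c) = -9 - 512 = -521)
L = 42 (L = -3 + (-5 - 5*(-2))*(4 + (-5 - 5*(-2))) = -3 + (-5 + 10)*(4 + (-5 + 10)) = -3 + 5*(4 + 5) = -3 + 5*9 = -3 + 45 = 42)
N(523, 569)*L = -521*42 = -21882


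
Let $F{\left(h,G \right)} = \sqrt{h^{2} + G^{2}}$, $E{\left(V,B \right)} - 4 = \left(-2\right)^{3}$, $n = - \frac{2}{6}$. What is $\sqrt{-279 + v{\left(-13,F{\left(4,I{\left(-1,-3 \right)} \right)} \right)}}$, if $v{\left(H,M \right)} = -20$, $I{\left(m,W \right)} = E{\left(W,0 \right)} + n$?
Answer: $i \sqrt{299} \approx 17.292 i$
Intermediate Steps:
$n = - \frac{1}{3}$ ($n = \left(-2\right) \frac{1}{6} = - \frac{1}{3} \approx -0.33333$)
$E{\left(V,B \right)} = -4$ ($E{\left(V,B \right)} = 4 + \left(-2\right)^{3} = 4 - 8 = -4$)
$I{\left(m,W \right)} = - \frac{13}{3}$ ($I{\left(m,W \right)} = -4 - \frac{1}{3} = - \frac{13}{3}$)
$F{\left(h,G \right)} = \sqrt{G^{2} + h^{2}}$
$\sqrt{-279 + v{\left(-13,F{\left(4,I{\left(-1,-3 \right)} \right)} \right)}} = \sqrt{-279 - 20} = \sqrt{-299} = i \sqrt{299}$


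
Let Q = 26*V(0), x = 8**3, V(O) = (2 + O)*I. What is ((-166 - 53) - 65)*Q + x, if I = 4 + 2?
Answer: -88096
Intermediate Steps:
I = 6
V(O) = 12 + 6*O (V(O) = (2 + O)*6 = 12 + 6*O)
x = 512
Q = 312 (Q = 26*(12 + 6*0) = 26*(12 + 0) = 26*12 = 312)
((-166 - 53) - 65)*Q + x = ((-166 - 53) - 65)*312 + 512 = (-219 - 65)*312 + 512 = -284*312 + 512 = -88608 + 512 = -88096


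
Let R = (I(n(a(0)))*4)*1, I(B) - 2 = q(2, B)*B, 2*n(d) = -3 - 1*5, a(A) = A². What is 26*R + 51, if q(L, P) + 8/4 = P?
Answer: 2755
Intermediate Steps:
q(L, P) = -2 + P
n(d) = -4 (n(d) = (-3 - 1*5)/2 = (-3 - 5)/2 = (½)*(-8) = -4)
I(B) = 2 + B*(-2 + B) (I(B) = 2 + (-2 + B)*B = 2 + B*(-2 + B))
R = 104 (R = ((2 - 4*(-2 - 4))*4)*1 = ((2 - 4*(-6))*4)*1 = ((2 + 24)*4)*1 = (26*4)*1 = 104*1 = 104)
26*R + 51 = 26*104 + 51 = 2704 + 51 = 2755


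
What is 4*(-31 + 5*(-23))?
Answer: -584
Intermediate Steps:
4*(-31 + 5*(-23)) = 4*(-31 - 115) = 4*(-146) = -584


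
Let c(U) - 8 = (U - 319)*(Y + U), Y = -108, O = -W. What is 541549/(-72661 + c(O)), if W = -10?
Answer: -541549/42371 ≈ -12.781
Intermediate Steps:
O = 10 (O = -1*(-10) = 10)
c(U) = 8 + (-319 + U)*(-108 + U) (c(U) = 8 + (U - 319)*(-108 + U) = 8 + (-319 + U)*(-108 + U))
541549/(-72661 + c(O)) = 541549/(-72661 + (34460 + 10² - 427*10)) = 541549/(-72661 + (34460 + 100 - 4270)) = 541549/(-72661 + 30290) = 541549/(-42371) = 541549*(-1/42371) = -541549/42371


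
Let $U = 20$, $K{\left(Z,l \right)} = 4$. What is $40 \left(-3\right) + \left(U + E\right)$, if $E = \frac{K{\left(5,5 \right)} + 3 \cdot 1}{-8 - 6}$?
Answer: $- \frac{201}{2} \approx -100.5$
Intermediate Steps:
$E = - \frac{1}{2}$ ($E = \frac{4 + 3 \cdot 1}{-8 - 6} = \frac{4 + 3}{-14} = 7 \left(- \frac{1}{14}\right) = - \frac{1}{2} \approx -0.5$)
$40 \left(-3\right) + \left(U + E\right) = 40 \left(-3\right) + \left(20 - \frac{1}{2}\right) = -120 + \frac{39}{2} = - \frac{201}{2}$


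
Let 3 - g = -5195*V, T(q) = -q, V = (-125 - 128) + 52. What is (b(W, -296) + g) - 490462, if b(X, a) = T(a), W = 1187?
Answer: -1534358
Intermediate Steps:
V = -201 (V = -253 + 52 = -201)
b(X, a) = -a
g = -1044192 (g = 3 - (-5195)*(-201) = 3 - 1*1044195 = 3 - 1044195 = -1044192)
(b(W, -296) + g) - 490462 = (-1*(-296) - 1044192) - 490462 = (296 - 1044192) - 490462 = -1043896 - 490462 = -1534358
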